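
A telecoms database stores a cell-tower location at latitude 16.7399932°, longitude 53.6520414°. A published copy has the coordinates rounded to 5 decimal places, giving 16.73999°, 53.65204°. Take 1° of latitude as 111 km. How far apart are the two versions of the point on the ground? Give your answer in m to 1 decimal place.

Δlat = 16.7399932 − 16.73999 = +0.0000032°; Δlon = 53.6520414 − 53.65204 = +0.0000014°.
North–south shift: 0.0000032 × 111000 = 0.3552 m.
E–W at 16.74°: 0.0000014° × 111000 × cos 16.74° = 0.0000014 × 111000 × 0.9576 ≈ 0.148814 m.
Combined displacement = (0.3552² + 0.148814²)^½ ≈ 0.385114 m.

0.4 m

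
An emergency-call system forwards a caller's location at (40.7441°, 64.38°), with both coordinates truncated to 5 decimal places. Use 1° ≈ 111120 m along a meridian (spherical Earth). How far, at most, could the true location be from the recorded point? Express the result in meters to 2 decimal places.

Truncating at 5 decimal places can drop up to a full unit in the last place, so each coordinate may be off by as much as 1e-05°.
N–S: 1e-05° × 111120 m/° = 1.1112 m.
E–W at 40.7441°: 1e-05° × 111120 × cos 40.7441° = 1e-05 × 111120 × 0.7576 ≈ 0.841881 m.
The two errors are perpendicular, so the maximum displacement is √(1.1112² + 0.841881²) ≈ 1.39411 m.

1.39 meters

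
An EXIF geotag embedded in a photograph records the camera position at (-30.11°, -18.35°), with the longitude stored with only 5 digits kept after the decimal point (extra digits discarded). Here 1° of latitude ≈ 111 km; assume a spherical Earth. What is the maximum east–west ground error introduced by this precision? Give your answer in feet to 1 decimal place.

Truncating at 5 decimal places can drop up to a full unit in the last place, so the longitude may be off by as much as 1e-05°.
Parallels shrink by cos φ, so at 30.11° a degree of longitude is 111000 × 0.8651 ≈ 96022.1 m.
So at most 1e-05° × 96022.1 ≈ 0.960221 m east–west.
In feet: 0.960221 m ÷ 0.3048 ≈ 3.1503 ft.

3.2 feet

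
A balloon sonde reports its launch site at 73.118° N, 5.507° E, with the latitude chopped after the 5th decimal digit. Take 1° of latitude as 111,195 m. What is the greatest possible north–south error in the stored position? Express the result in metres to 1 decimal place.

1.1 metres

Truncating at 5 decimal places can drop up to a full unit in the last place, so the latitude may be off by as much as 1e-05°.
Along the meridian that is 1e-05° × 111195 m/° = 1.11195 m.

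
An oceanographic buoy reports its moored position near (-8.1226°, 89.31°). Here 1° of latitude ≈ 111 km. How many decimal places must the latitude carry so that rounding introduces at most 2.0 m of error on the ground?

5 decimal places

One degree of latitude covers 111000 m.
N decimal places → at most half a unit in the last place, 0.5 × 10⁻ᴺ° = 111000/2 × 10⁻ᴺ m.
Setting 55500 × 10⁻ᴺ ≤ 2.0 gives 10ᴺ ≥ 2.775e+04, i.e. N ≥ 4.44.
At 4 places the error can reach 5.55 m, but 5 places keeps it to 0.555 m.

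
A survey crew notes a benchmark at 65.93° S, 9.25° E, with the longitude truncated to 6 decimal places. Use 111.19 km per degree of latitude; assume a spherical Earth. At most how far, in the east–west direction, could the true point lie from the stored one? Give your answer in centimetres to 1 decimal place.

4.5 centimetres

Truncating at 6 decimal places can drop up to a full unit in the last place, so the longitude may be off by as much as 1e-06°.
At latitude 65.93° a degree of longitude spans 111190 m × cos 65.93° = 111190 × 0.4079 ≈ 45349.1 m.
So at most 1e-06° × 45349.1 ≈ 0.0453491 m east–west.
That is 0.0453491 m = 4.5349 cm.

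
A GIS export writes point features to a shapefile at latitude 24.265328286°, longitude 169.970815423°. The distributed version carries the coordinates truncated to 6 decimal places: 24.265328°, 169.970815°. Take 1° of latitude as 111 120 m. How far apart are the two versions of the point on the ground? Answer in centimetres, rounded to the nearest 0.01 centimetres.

The latitude changed by +0.000000286° and the longitude by +0.000000423°.
North–south shift: 0.000000286 × 111120 = 0.0317803 m.
E–W at 24.2653°: 0.000000423° × 111120 × cos 24.2653° = 0.000000423 × 111120 × 0.9117 ≈ 0.0428511 m.
Hypotenuse of the two orthogonal shifts: √(0.0317803² + 0.0428511²) = 0.0533498 m.
That is 0.0533498 m = 5.335 cm.

5.33 centimetres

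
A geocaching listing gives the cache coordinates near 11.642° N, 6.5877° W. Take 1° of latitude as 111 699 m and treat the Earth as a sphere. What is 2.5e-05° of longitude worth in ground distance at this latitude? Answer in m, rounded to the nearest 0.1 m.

At 11.642° a degree of longitude is 111699 × cos 11.642° ≈ 109401 m, so 2.5e-05° corresponds to 2.73503 m.

2.7 m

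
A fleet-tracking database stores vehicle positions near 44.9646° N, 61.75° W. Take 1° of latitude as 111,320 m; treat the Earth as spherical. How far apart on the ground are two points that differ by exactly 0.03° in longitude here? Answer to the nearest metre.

At 44.9646° a degree of longitude is 111320 × cos 44.9646° ≈ 78763.7 m, so 0.03° corresponds to 2362.91 m.

2363 metres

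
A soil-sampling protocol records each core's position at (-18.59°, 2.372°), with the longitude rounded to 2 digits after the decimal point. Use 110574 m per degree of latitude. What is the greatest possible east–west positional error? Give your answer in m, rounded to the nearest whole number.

524 m

Rounding to 2 decimal places leaves the longitude within ±0.005° of the true value.
Parallels shrink by cos φ, so at 18.59° a degree of longitude is 110574 × 0.9478 ≈ 104805 m.
So at most 0.005° × 104805 ≈ 524.023 m east–west.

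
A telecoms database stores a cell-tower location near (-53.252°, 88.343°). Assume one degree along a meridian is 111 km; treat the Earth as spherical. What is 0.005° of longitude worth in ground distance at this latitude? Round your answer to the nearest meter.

332 meters

One degree of longitude here spans 111000 × cos 53.252° = 111000 × 0.5983 ≈ 66410.9 m; 0.005° of that is 332.055 m.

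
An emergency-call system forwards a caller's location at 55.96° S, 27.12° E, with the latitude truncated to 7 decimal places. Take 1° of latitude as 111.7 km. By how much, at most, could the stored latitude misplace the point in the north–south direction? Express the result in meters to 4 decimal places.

0.0112 meters

Truncating at 7 decimal places can drop up to a full unit in the last place, so the latitude may be off by as much as 1e-07°.
Along the meridian that is 1e-07° × 111700 m/° = 0.01117 m.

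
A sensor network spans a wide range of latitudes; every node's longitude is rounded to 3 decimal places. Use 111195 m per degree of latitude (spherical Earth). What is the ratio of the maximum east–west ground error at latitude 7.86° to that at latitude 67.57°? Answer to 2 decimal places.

Rounding to 3 decimal places leaves the longitude within ±0.0005° of the true value.
At 7.86°: 0.0005° × 111195 × cos 7.86° = 0.0005 × 111195 × 0.9906 ≈ 55.075 m.
At 67.57°: 0.0005° × 111195 × cos 67.57° = 0.0005 × 111195 × 0.3816 ≈ 21.213 m.
Ratio: 55.075 / 21.213 = cos 7.86° / cos 67.57° ≈ 2.5962.

2.60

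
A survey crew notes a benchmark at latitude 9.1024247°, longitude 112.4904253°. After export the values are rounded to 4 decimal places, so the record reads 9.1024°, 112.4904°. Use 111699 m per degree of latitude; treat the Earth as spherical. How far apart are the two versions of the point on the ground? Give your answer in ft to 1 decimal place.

12.9 ft

The latitude changed by +0.0000247° and the longitude by +0.0000253°.
North–south shift: 0.0000247 × 111699 = 2.75897 m.
East–west at this latitude: 0.0000253° × 111699 × cos 9.1024° ≈ 0.0000253 × 110292 = 2.7904 m.
Combined displacement = (2.75897² + 2.7904²)^½ ≈ 3.92406 m.
In feet: 3.92406 m ÷ 0.3048 ≈ 12.874 ft.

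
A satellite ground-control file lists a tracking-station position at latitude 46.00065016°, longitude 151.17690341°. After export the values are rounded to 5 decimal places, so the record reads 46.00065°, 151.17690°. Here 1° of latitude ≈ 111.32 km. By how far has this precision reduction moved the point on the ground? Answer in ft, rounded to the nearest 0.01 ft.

0.87 ft

Δlat = 46.00065016 − 46.00065 = +0.00000016°; Δlon = 151.17690341 − 151.17690 = +0.00000341°.
North–south shift: 0.00000016 × 111320 = 0.0178112 m.
E–W at 46.0007°: 0.00000341° × 111320 × cos 46.0007° = 0.00000341 × 111320 × 0.6947 ≈ 0.26369 m.
Hypotenuse of the two orthogonal shifts: √(0.0178112² + 0.26369²) = 0.264291 m.
Converting: 0.264291 m × 3.2808 ft/m ≈ 0.8671 ft.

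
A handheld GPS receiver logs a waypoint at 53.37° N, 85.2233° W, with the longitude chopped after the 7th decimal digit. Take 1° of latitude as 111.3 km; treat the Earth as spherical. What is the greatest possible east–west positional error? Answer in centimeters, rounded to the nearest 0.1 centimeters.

0.7 centimeters

Truncating at 7 decimal places can drop up to a full unit in the last place, so the longitude may be off by as much as 1e-07°.
At latitude 53.37° a degree of longitude spans 111300 m × cos 53.37° = 111300 × 0.5966 ≈ 66406.6 m.
Maximum E–W displacement: 1e-07 × 66406.6 = 0.00664066 m.
That is 0.00664066 m = 0.66407 cm.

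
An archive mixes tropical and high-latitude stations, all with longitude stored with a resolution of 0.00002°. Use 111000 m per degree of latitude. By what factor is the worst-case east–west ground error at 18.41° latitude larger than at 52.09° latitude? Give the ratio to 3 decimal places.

1.544

With a 0.00002° grid the true value lies within half a step, ±0.00002°/2 = ±1e-05°, of the stored one.
Error at 18.41° = 1e-05° × 111000 × cos 18.41° ≈ 1.11 × 0.9488 = 1.0532 m.
At 52.09°: 1e-05° × 111000 × cos 52.09° = 1e-05 × 111000 × 0.6144 ≈ 0.68201 m.
The ratio reduces to cos 18.41° / cos 52.09° = 0.9488/0.6144 ≈ 1.5442.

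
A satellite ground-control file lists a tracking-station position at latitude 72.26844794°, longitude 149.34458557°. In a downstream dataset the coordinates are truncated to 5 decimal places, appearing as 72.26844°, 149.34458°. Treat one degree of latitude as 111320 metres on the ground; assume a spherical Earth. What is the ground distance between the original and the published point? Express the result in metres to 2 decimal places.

The latitude changed by +0.00000794° and the longitude by +0.00000557°.
N–S: 0.00000794° × 111320 m/° = 0.883881 m.
East–west at this latitude: 0.00000557° × 111320 × cos 72.2684° ≈ 0.00000557 × 33903.4 = 0.188842 m.
Hypotenuse of the two orthogonal shifts: √(0.883881² + 0.188842²) = 0.903829 m.

0.90 metres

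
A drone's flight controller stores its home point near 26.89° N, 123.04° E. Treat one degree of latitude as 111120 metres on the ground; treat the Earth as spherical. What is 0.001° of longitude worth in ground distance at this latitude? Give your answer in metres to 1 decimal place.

99.1 metres

0.001° of longitude at 26.89° is 0.001 × 111120 × cos 26.89° ≈ 0.001 × 99105.3 = 99.1053 m.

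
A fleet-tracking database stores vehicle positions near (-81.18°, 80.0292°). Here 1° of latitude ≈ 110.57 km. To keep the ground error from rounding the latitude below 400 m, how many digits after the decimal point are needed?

One degree of latitude covers 110570 m.
Rounding to N decimal places gives at most 0.5 × 10⁻ᴺ degrees of error, i.e. 0.5 × 10⁻ᴺ × 110570 m.
Setting 55285 × 10⁻ᴺ ≤ 400 gives 10ᴺ ≥ 138.2, i.e. N ≥ 2.14.
N = 2 would give 553 m (too coarse); N = 3 gives 55.3 m ≤ 400 m.

3 decimal places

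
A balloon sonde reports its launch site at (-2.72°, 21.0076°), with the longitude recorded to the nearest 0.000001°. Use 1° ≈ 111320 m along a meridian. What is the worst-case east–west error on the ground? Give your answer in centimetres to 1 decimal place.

Rounding to 6 decimal places leaves the longitude within ±5e-07° of the true value.
Parallels shrink by cos φ, so at 2.72° a degree of longitude is 111320 × 0.9989 ≈ 111195 m.
So at most 5e-07° × 111195 ≈ 0.0555973 m east–west.
That is 0.0555973 m = 5.5597 cm.

5.6 centimetres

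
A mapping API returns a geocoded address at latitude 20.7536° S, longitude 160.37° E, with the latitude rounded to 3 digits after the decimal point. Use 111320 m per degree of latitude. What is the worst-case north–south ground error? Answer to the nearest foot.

Rounding to 3 decimal places leaves the latitude within ±0.0005° of the true value.
So the N–S error is at most 0.0005 × 111320 = 55.66 m.
Converting: 55.66 m × 3.2808 ft/m ≈ 182.61 ft.

183 feet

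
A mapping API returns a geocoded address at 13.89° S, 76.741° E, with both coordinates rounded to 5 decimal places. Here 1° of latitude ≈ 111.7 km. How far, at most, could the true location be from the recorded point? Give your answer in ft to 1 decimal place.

Rounding to 5 decimal places leaves each coordinate within ±5e-06° of the true value.
N–S: 5e-06° × 111700 m/° = 0.5585 m.
Longitude error → 5e-06 × 111700 × cos 13.89° = 5e-06 × 111700 × 0.9708 ≈ 0.542169 m.
Worst case both components are at the extreme and orthogonal: √(0.5585² + 0.542169²) ≈ 0.778376 m.
Converting: 0.778376 m × 3.2808 ft/m ≈ 2.5537 ft.

2.6 ft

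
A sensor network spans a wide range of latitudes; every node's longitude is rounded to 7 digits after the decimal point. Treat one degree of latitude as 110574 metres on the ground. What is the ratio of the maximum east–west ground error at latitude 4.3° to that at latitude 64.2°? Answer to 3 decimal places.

Rounding to 7 decimal places leaves the longitude within ±5e-08° of the true value.
Error at 4.3° = 5e-08° × 110574 × cos 4.3° ≈ 0.0055287 × 0.9972 = 0.0055131 m.
Error at 64.2° = 5e-08° × 110574 × cos 64.2° ≈ 0.0055287 × 0.4352 = 0.0024063 m.
Ratio: 0.0055131 / 0.0024063 = cos 4.3° / cos 64.2° ≈ 2.2912.

2.291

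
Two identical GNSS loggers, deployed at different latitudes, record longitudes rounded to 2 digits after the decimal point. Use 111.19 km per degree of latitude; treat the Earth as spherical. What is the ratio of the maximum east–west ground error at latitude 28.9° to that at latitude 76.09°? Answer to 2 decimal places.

3.64

Rounding to 2 decimal places leaves the longitude within ±0.005° of the true value.
At 28.9°: 0.005° × 111190 × cos 28.9° = 0.005 × 111190 × 0.8755 ≈ 486.71 m.
Error at 76.09° = 0.005° × 111190 × cos 76.09° ≈ 555.95 × 0.2404 = 133.65 m.
The ratio reduces to cos 28.9° / cos 76.09° = 0.8755/0.2404 ≈ 3.6417.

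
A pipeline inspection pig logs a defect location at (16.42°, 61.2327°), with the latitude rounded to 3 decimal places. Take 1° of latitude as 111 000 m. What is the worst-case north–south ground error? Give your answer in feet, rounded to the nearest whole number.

Rounding to 3 decimal places leaves the latitude within ±0.0005° of the true value.
Along the meridian that is 0.0005° × 111000 m/° = 55.5 m.
In feet: 55.5 m ÷ 0.3048 ≈ 182.09 ft.

182 feet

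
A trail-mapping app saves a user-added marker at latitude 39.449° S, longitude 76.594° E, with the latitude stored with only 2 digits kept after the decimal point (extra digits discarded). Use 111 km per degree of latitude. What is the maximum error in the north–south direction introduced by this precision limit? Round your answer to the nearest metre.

Truncating at 2 decimal places can drop up to a full unit in the last place, so the latitude may be off by as much as 0.01°.
So the N–S error is at most 0.01 × 111000 = 1110 m.

1110 metres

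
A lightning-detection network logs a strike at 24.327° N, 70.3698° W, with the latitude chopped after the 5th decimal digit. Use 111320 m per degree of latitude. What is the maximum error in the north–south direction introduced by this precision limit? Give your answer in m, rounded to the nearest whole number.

1 m

Truncating at 5 decimal places can drop up to a full unit in the last place, so the latitude may be off by as much as 1e-05°.
Along the meridian that is 1e-05° × 111320 m/° = 1.1132 m.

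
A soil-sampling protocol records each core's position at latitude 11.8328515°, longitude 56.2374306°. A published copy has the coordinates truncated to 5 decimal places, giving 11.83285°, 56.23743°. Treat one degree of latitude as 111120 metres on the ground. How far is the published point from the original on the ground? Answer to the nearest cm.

18 cm

The latitude changed by +0.0000015° and the longitude by +0.0000006°.
N–S: 0.0000015° × 111120 m/° = 0.16668 m.
E–W at 11.8329°: 0.0000006° × 111120 × cos 11.8329° = 0.0000006 × 111120 × 0.9787 ≈ 0.0652552 m.
Hypotenuse of the two orthogonal shifts: √(0.16668² + 0.0652552²) = 0.178999 m.
That is 0.178999 m = 17.9 cm.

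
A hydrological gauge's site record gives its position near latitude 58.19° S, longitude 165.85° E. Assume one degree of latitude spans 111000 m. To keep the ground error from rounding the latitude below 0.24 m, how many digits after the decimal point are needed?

6

One degree of latitude covers 111000 m.
N decimal places → at most half a unit in the last place, 0.5 × 10⁻ᴺ° = 111000/2 × 10⁻ᴺ m.
Setting 55500 × 10⁻ᴺ ≤ 0.24 gives 10ᴺ ≥ 2.312e+05, i.e. N ≥ 5.36.
So 6 decimal places suffice (0.0555 m); 5 would allow up to 0.555 m.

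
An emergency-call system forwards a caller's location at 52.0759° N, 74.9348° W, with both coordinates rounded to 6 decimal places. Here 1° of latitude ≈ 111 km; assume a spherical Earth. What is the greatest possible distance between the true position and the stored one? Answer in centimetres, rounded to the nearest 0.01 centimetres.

Rounding to 6 decimal places leaves each coordinate within ±5e-07° of the true value.
North–south component: 5e-07° × 111000 = 0.0555 m.
Longitude error → 5e-07 × 111000 × cos 52.0759° = 5e-07 × 111000 × 0.6146 ≈ 0.0341112 m.
The two errors are perpendicular, so the maximum displacement is √(0.0555² + 0.0341112²) ≈ 0.0651447 m.
That is 0.0651447 m = 6.5145 cm.

6.51 centimetres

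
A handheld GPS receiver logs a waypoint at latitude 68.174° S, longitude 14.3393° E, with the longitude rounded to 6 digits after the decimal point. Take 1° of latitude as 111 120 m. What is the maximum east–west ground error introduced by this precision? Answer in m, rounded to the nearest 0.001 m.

0.021 m

Rounding to 6 decimal places leaves the longitude within ±5e-07° of the true value.
Parallels shrink by cos φ, so at 68.174° a degree of longitude is 111120 × 0.3718 ≈ 41313.2 m.
Maximum E–W displacement: 5e-07 × 41313.2 = 0.0206566 m.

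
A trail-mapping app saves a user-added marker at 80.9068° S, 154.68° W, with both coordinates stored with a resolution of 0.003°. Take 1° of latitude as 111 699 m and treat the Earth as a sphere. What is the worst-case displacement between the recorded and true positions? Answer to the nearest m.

With a 0.003° grid the true value lies within half a step, ±0.003°/2 = ±0.0015°, of the stored one.
N–S: 0.0015° × 111699 m/° = 167.548 m.
Longitude error → 0.0015 × 111699 × cos 80.9068° = 0.0015 × 111699 × 0.1580 ≈ 26.4795 m.
Combining orthogonally: (167.548² + 26.4795²)^½ ≈ 169.628 m.

170 m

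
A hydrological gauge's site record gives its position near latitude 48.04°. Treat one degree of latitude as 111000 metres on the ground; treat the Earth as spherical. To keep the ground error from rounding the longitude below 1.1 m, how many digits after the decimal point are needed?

5

At 48.04° one degree of longitude covers 111000 × cos 48.04° ≈ 111000 × 0.6686 ≈ 74215.9 m.
Rounding to N decimal places gives at most 0.5 × 10⁻ᴺ degrees of error, i.e. 0.5 × 10⁻ᴺ × 74215.9 m.
Setting 37107.9 × 10⁻ᴺ ≤ 1.1 gives 10ᴺ ≥ 3.373e+04, i.e. N ≥ 4.53.
At 4 places the error can reach 3.71 m, but 5 places keeps it to 0.371 m.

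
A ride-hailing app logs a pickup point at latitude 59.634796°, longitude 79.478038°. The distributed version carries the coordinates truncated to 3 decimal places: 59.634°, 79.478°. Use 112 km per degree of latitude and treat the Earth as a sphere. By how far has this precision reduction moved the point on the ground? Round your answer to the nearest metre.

The latitude changed by +0.000796° and the longitude by +0.000038°.
North–south shift: 0.000796 × 112000 = 89.152 m.
E–W at 59.634°: 0.000038° × 112000 × cos 59.634° = 0.000038 × 112000 × 0.5055 ≈ 2.1515 m.
Distance: √(89.152² + 2.1515²) ≈ 89.178 m.

89 metres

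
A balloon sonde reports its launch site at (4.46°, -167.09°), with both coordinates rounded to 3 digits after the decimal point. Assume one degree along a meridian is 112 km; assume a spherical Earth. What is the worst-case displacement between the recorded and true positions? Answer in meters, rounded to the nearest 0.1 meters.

79.1 meters

Rounding to 3 decimal places leaves each coordinate within ±0.0005° of the true value.
Latitude error → 0.0005 × 112000 = 56 m along the meridian.
Longitude error → 0.0005 × 112000 × cos 4.46° = 0.0005 × 112000 × 0.9970 ≈ 55.8304 m.
Worst case both components are at the extreme and orthogonal: √(56² + 55.8304²) ≈ 79.0761 m.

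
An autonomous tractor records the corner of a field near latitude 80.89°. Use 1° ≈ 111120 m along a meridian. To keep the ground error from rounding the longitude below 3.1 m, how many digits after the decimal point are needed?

4 decimal places

At 80.89° one degree of longitude covers 111120 × cos 80.89° ≈ 111120 × 0.1583 ≈ 17593.7 m.
N decimal places → at most half a unit in the last place, 0.5 × 10⁻ᴺ° = 17593.7/2 × 10⁻ᴺ m.
Setting 8796.84 × 10⁻ᴺ ≤ 3.1 gives 10ᴺ ≥ 2838, i.e. N ≥ 3.45.
So 4 decimal places suffice (0.88 m); 3 would allow up to 8.8 m.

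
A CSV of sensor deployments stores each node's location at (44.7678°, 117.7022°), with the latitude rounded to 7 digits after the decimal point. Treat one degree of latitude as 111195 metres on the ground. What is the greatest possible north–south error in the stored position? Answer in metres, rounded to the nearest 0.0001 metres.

0.0056 metres

Rounding to 7 decimal places leaves the latitude within ±5e-08° of the true value.
So the N–S error is at most 5e-08 × 111195 = 0.00555975 m.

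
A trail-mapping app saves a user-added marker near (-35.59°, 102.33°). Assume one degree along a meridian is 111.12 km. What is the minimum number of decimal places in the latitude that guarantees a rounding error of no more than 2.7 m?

One degree of latitude covers 111120 m.
Rounding to N decimal places gives at most 0.5 × 10⁻ᴺ degrees of error, i.e. 0.5 × 10⁻ᴺ × 111120 m.
Need 0.5 × 111120 × 10⁻ᴺ ≤ 2.7 → 10⁻ᴺ ≤ 4.860e-05, so N ≥ 4.31.
So 5 decimal places suffice (0.556 m); 4 would allow up to 5.56 m.

5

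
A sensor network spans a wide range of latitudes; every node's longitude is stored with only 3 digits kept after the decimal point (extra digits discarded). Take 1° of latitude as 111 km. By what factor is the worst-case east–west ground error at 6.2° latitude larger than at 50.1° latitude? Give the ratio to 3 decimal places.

Truncating at 3 decimal places can drop up to a full unit in the last place, so the longitude may be off by as much as 0.001°.
Error at 6.2° = 0.001° × 111000 × cos 6.2° ≈ 111 × 0.9942 = 110.35 m.
Error at 50.1° = 0.001° × 111000 × cos 50.1° ≈ 111 × 0.6414 = 71.201 m.
The ratio reduces to cos 6.2° / cos 50.1° = 0.9942/0.6414 ≈ 1.5499.

1.550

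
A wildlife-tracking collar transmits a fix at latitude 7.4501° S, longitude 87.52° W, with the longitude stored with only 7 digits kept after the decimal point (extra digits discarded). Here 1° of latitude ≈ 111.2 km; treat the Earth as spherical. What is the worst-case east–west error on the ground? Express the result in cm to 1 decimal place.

1.1 cm

Truncating at 7 decimal places can drop up to a full unit in the last place, so the longitude may be off by as much as 1e-07°.
Parallels shrink by cos φ, so at 7.4501° a degree of longitude is 111200 × 0.9916 ≈ 110261 m.
Maximum E–W displacement: 1e-07 × 110261 = 0.0110261 m.
That is 0.0110261 m = 1.1026 cm.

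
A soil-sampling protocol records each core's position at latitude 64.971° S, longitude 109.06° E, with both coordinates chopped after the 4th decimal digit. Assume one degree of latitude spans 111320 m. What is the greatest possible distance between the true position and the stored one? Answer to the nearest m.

Truncating at 4 decimal places can drop up to a full unit in the last place, so each coordinate may be off by as much as 0.0001°.
N–S: 0.0001° × 111320 m/° = 11.132 m.
East–west component at 64.971°: 0.0001° × 111320 × cos 64.971° ≈ 0.0001 × 47096.9 ≈ 4.70969 m.
The two errors are perpendicular, so the maximum displacement is √(11.132² + 4.70969²) ≈ 12.0873 m.

12 m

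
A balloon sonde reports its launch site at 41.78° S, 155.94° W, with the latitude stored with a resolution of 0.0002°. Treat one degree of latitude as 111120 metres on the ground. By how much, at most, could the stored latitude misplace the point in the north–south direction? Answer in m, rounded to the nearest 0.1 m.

With a 0.0002° grid the true value lies within half a step, ±0.0002°/2 = ±0.0001°, of the stored one.
North–south distance: 0.0001° × 111120 m/° = 11.112 m.

11.1 m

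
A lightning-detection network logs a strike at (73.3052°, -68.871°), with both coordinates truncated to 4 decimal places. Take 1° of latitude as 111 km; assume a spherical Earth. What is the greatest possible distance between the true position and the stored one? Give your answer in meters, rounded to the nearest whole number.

12 meters

Truncating at 4 decimal places can drop up to a full unit in the last place, so each coordinate may be off by as much as 0.0001°.
Latitude error → 0.0001 × 111000 = 11.1 m along the meridian.
East–west component at 73.3052°: 0.0001° × 111000 × cos 73.3052° ≈ 0.0001 × 31887.4 ≈ 3.18874 m.
The two errors are perpendicular, so the maximum displacement is √(11.1² + 3.18874²) ≈ 11.5489 m.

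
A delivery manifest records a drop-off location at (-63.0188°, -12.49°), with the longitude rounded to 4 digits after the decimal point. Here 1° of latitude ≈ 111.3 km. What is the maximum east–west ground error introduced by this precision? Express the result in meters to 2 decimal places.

2.52 meters

Rounding to 4 decimal places leaves the longitude within ±5e-05° of the true value.
One degree of longitude at 63.0188° is 111300 × cos 63.0188° ≈ 111300 × 0.4537 = 50496.6 m.
Maximum E–W displacement: 5e-05 × 50496.6 = 2.52483 m.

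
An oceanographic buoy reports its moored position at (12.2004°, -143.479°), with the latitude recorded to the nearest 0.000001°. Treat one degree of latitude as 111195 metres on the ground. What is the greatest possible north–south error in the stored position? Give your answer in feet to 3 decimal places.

0.182 feet

Rounding to 6 decimal places leaves the latitude within ±5e-07° of the true value.
So the N–S error is at most 5e-07 × 111195 = 0.0555975 m.
Converting: 0.0555975 m × 3.2808 ft/m ≈ 0.18241 ft.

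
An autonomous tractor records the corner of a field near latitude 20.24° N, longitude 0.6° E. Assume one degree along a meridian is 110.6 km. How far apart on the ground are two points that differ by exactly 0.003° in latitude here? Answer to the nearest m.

0.003° × 110600 m/° = 331.8 m.

332 m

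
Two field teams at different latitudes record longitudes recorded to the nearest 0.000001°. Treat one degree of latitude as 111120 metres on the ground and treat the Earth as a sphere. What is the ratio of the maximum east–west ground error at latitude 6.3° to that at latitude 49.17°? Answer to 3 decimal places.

Rounding to 6 decimal places leaves the longitude within ±5e-07° of the true value.
Error at 6.3° = 5e-07° × 111120 × cos 6.3° ≈ 0.05556 × 0.9940 = 0.055224 m.
Error at 49.17° = 5e-07° × 111120 × cos 49.17° ≈ 0.05556 × 0.6538 = 0.036326 m.
The ratio reduces to cos 6.3° / cos 49.17° = 0.9940/0.6538 ≈ 1.5202.

1.520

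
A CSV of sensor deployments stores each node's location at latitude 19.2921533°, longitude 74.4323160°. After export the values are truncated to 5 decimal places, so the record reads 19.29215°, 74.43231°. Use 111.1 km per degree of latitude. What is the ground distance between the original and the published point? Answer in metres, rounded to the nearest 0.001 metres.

Δlat = 19.2921533 − 19.29215 = +0.0000033°; Δlon = 74.4323160 − 74.43231 = +0.0000060°.
N–S: 0.0000033° × 111100 m/° = 0.36663 m.
E–W at 19.2921°: 0.0000060° × 111100 × cos 19.2921° = 0.0000060 × 111100 × 0.9438 ≈ 0.629168 m.
Combined displacement = (0.36663² + 0.629168²)^½ ≈ 0.728196 m.

0.728 metres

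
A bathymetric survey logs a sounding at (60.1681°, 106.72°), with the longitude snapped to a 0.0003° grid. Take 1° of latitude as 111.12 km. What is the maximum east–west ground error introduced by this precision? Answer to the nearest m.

8 m

With a 0.0003° grid the true value lies within half a step, ±0.0003°/2 = ±0.00015°, of the stored one.
One degree of longitude at 60.1681° is 111120 × cos 60.1681° ≈ 111120 × 0.4975 = 55277.4 m.
East–west error: 0.00015° × 55277.4 m/° ≈ 8.29161 m.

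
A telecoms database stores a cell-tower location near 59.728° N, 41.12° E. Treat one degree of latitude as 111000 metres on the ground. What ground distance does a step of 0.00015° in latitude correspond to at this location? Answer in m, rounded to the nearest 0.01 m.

16.65 m

Along a meridian 0.00015° is 0.00015 × 111000 = 16.65 m.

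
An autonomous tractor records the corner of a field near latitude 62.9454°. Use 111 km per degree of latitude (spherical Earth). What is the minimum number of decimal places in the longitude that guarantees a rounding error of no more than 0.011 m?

At 62.9454° one degree of longitude covers 111000 × cos 62.9454° ≈ 111000 × 0.4548 ≈ 50487.2 m.
Rounding to N decimal places gives at most 0.5 × 10⁻ᴺ degrees of error, i.e. 0.5 × 10⁻ᴺ × 50487.2 m.
Setting 25243.6 × 10⁻ᴺ ≤ 0.011 gives 10ᴺ ≥ 2.295e+06, i.e. N ≥ 6.36.
So 7 decimal places suffice (0.00252 m); 6 would allow up to 0.0252 m.

7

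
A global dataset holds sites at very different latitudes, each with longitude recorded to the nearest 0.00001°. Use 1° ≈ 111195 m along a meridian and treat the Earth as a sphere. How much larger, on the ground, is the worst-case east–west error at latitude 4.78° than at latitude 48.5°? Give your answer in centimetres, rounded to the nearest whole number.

Rounding to 5 decimal places leaves the longitude within ±5e-06° of the true value.
Error at 4.78° = 5e-06° × 111195 × cos 4.78° ≈ 0.55597 × 0.9965 = 0.55404 m.
At 48.5°: 5e-06° × 111195 × cos 48.5° = 5e-06 × 111195 × 0.6626 ≈ 0.3684 m.
So the lower-latitude error exceeds the higher by 0.55404 − 0.3684 = 0.18564 m.
That is 0.185641 m = 18.564 cm.

19 centimetres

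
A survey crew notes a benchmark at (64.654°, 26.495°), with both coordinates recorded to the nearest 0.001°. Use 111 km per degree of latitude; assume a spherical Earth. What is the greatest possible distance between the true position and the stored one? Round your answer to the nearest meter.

60 meters

Rounding to 3 decimal places leaves each coordinate within ±0.0005° of the true value.
N–S: 0.0005° × 111000 m/° = 55.5 m.
E–W at 64.654°: 0.0005° × 111000 × cos 64.654° = 0.0005 × 111000 × 0.4281 ≈ 23.7586 m.
Worst case both components are at the extreme and orthogonal: √(55.5² + 23.7586²) ≈ 60.3715 m.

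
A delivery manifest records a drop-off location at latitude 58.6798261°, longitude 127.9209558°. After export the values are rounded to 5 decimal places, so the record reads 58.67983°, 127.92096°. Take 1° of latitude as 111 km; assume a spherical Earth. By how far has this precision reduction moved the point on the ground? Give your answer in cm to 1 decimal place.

Δlat = 58.6798261 − 58.67983 = -0.0000039°; Δlon = 127.9209558 − 127.92096 = -0.0000042°.
North–south shift: -0.0000039 × 111000 = -0.4329 m.
E–W at 58.6798°: -0.0000042° × 111000 × cos 58.6798° = -0.0000042 × 111000 × 0.5198 ≈ -0.24234 m.
Distance: √(0.4329² + 0.24234²) ≈ 0.496116 m.
That is 0.496116 m = 49.612 cm.

49.6 cm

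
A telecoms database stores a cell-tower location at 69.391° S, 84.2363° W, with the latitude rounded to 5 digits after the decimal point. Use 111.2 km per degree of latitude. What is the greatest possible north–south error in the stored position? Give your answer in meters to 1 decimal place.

Rounding to 5 decimal places leaves the latitude within ±5e-06° of the true value.
North–south distance: 5e-06° × 111200 m/° = 0.556 m.

0.6 meters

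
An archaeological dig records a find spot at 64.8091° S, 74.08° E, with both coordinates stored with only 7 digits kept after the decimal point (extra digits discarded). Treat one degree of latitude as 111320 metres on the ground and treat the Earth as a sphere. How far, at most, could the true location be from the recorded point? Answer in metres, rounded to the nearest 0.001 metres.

Truncating at 7 decimal places can drop up to a full unit in the last place, so each coordinate may be off by as much as 1e-07°.
North–south component: 1e-07° × 111320 = 0.011132 m.
East–west component at 64.8091°: 1e-07° × 111320 × cos 64.8091° ≈ 1e-07 × 47381.8 ≈ 0.00473818 m.
Worst case both components are at the extreme and orthogonal: √(0.011132² + 0.00473818²) ≈ 0.0120984 m.

0.012 metres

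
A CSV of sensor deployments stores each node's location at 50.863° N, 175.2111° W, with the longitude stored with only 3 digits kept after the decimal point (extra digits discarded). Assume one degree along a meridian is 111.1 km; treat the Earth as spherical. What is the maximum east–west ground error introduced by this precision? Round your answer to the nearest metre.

70 metres

Truncating at 3 decimal places can drop up to a full unit in the last place, so the longitude may be off by as much as 0.001°.
Parallels shrink by cos φ, so at 50.863° a degree of longitude is 111100 × 0.6312 ≈ 70123.7 m.
Maximum E–W displacement: 0.001 × 70123.7 = 70.1237 m.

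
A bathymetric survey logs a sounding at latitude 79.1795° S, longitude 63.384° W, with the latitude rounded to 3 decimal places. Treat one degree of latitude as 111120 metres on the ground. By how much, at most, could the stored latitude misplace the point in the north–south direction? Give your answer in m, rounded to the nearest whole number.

56 m

Rounding to 3 decimal places leaves the latitude within ±0.0005° of the true value.
Along the meridian that is 0.0005° × 111120 m/° = 55.56 m.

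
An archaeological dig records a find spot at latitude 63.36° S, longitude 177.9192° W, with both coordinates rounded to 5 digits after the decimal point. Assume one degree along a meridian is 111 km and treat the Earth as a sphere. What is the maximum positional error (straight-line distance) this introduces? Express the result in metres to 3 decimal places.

Rounding to 5 decimal places leaves each coordinate within ±5e-06° of the true value.
North–south component: 5e-06° × 111000 = 0.555 m.
E–W at 63.36°: 5e-06° × 111000 × cos 63.36° = 5e-06 × 111000 × 0.4484 ≈ 0.248853 m.
The two errors are perpendicular, so the maximum displacement is √(0.555² + 0.248853²) ≈ 0.608237 m.

0.608 metres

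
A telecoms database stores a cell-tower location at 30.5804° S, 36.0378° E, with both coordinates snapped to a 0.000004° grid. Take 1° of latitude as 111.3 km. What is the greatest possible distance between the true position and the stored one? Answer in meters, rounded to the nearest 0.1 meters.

0.3 meters

With a 0.000004° grid the true value lies within half a step, ±0.000004°/2 = ±2e-06°, of the stored one.
North–south component: 2e-06° × 111300 = 0.2226 m.
E–W at 30.5804°: 2e-06° × 111300 × cos 30.5804° = 2e-06 × 111300 × 0.8609 ≈ 0.19164 m.
Worst case both components are at the extreme and orthogonal: √(0.2226² + 0.19164²) ≈ 0.293729 m.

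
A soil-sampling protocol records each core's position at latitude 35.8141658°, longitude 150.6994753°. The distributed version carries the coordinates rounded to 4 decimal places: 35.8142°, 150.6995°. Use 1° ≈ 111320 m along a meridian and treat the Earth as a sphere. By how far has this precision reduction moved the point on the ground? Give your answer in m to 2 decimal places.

The latitude changed by -0.0000342° and the longitude by -0.0000247°.
N–S: -0.0000342° × 111320 m/° = -3.80714 m.
E–W at 35.8142°: -0.0000247° × 111320 × cos 35.8142° = -0.0000247 × 111320 × 0.8109 ≈ -2.22971 m.
Hypotenuse of the two orthogonal shifts: √(3.80714² + 2.22971²) = 4.41202 m.

4.41 m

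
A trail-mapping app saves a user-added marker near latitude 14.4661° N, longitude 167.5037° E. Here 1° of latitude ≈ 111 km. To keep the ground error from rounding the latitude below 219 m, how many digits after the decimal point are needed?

One degree of latitude covers 111000 m.
Rounding to N decimal places gives at most 0.5 × 10⁻ᴺ degrees of error, i.e. 0.5 × 10⁻ᴺ × 111000 m.
Need 0.5 × 111000 × 10⁻ᴺ ≤ 219 → 10⁻ᴺ ≤ 3.946e-03, so N ≥ 2.40.
So 3 decimal places suffice (55.5 m); 2 would allow up to 555 m.

3 decimal places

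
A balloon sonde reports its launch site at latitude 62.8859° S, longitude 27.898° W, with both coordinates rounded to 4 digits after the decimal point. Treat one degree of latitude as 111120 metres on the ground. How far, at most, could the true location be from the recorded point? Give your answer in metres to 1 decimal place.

Rounding to 4 decimal places leaves each coordinate within ±5e-05° of the true value.
Latitude error → 5e-05 × 111120 = 5.556 m along the meridian.
Longitude error → 5e-05 × 111120 × cos 62.8859° = 5e-05 × 111120 × 0.4558 ≈ 2.53222 m.
Worst case both components are at the extreme and orthogonal: √(5.556² + 2.53222²) ≈ 6.10584 m.

6.1 metres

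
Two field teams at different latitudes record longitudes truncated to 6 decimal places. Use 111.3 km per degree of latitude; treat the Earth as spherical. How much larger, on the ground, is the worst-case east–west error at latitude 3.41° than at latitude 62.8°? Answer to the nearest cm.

6 cm

Truncating at 6 decimal places can drop up to a full unit in the last place, so the longitude may be off by as much as 1e-06°.
At 3.41°: 1e-06° × 111300 × cos 3.41° = 1e-06 × 111300 × 0.9982 ≈ 0.1111 m.
At 62.8°: 1e-06° × 111300 × cos 62.8° = 1e-06 × 111300 × 0.4571 ≈ 0.050875 m.
So the lower-latitude error exceeds the higher by 0.1111 − 0.050875 = 0.060228 m.
That is 0.0602279 m = 6.0228 cm.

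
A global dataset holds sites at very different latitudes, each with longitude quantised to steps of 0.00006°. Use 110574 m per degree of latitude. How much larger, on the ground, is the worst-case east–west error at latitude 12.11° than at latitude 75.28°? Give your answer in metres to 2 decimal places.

With a 0.00006° grid the true value lies within half a step, ±0.00006°/2 = ±3e-05°, of the stored one.
At 12.11°: 3e-05° × 110574 × cos 12.11° = 3e-05 × 110574 × 0.9777 ≈ 3.2434 m.
Error at 75.28° = 3e-05° × 110574 × cos 75.28° ≈ 3.3172 × 0.2541 = 0.84289 m.
So the lower-latitude error exceeds the higher by 3.2434 − 0.84289 = 2.4005 m.

2.40 metres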